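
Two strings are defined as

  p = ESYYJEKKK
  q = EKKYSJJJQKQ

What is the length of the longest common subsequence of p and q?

4

One common subsequence of length 4: E [1,1], then S [2,5], then J [5,8], then K [7,10], and the DP table's final entry dp[9][11] is also 4, so no common subsequence is longer.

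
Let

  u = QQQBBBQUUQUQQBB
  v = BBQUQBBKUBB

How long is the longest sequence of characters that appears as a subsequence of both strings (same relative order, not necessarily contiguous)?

Match B [5,1]; then B [6,2]; then Q [7,3]; then U [9,4]; then Q [10,5]; then U [11,9]; then B [14,10]; then B [15,11] — 8 characters in the same relative order in both. The LCS DP gives dp[15][11] = 8, so this is optimal.

8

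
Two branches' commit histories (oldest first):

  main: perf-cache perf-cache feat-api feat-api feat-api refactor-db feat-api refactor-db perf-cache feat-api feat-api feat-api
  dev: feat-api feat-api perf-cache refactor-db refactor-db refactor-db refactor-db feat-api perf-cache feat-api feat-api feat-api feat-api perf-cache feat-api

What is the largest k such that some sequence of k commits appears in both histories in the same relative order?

Match perf-cache [1,3], perf-cache [2,9], feat-api [3,10], feat-api [4,11], feat-api [5,12], feat-api [7,13], perf-cache [9,14], feat-api [12,15] — 8 commits in the same relative order in both. Since dp[12][15] = 8, nothing longer is possible.

8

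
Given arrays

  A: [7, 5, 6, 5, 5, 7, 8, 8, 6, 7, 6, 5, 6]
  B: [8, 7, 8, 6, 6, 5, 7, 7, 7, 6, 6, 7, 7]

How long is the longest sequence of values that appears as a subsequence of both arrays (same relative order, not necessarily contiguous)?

One common subsequence of length 7: 7 at A[1]=B[2]; then 6 at A[3]=B[5]; then 5 at A[4]=B[6]; then 7 at A[6]=B[8]; then 7 at A[10]=B[9]; then 6 at A[11]=B[10]; then 6 at A[13]=B[11]. The LCS DP gives dp[13][13] = 7, so this is optimal.

7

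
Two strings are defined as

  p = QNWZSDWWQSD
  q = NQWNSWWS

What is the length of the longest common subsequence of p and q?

One common subsequence of length 6: Q [1,2], N [2,4], S [5,5], W [7,6], W [8,7], S [10,8]. Since dp[11][8] = 6, nothing longer is possible.

6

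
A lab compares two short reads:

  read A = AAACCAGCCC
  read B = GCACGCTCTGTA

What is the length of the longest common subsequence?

One common subsequence of length 5: A (read A #3, read B #3), then C (read A #5, read B #4), then G (read A #7, read B #5), then C (read A #8, read B #6), then C (read A #9, read B #8), and the DP table's final entry dp[10][12] is also 5, so no common subsequence is longer.

5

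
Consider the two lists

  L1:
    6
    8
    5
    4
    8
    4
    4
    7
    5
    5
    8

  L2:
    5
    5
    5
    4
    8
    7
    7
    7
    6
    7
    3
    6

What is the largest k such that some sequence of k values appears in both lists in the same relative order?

4

Pick 5 at L1[3]=L2[3], then 4 at L1[4]=L2[4], then 8 at L1[5]=L2[5], then 7 at L1[8]=L2[10]; all 4 values appear in both, in order, and the DP table's final entry dp[11][12] is also 4, so no common subsequence is longer.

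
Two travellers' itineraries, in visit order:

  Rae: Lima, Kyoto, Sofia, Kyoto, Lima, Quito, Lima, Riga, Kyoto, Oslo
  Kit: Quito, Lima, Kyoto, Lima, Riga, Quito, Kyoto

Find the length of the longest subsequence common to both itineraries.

5

Pick Lima at Rae[1]=Kit[2] → Kyoto at Rae[4]=Kit[3] → Lima at Rae[5]=Kit[4] → Quito at Rae[6]=Kit[6] → Kyoto at Rae[9]=Kit[7]; all 5 stops appear in both, in order, and the DP table's final entry dp[10][7] is also 5, so no common subsequence is longer.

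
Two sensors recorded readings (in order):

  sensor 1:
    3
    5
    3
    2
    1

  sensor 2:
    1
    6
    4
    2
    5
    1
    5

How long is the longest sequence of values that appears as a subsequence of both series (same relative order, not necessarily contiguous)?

Match 5 (sensor 1 #2, sensor 2 #5) → 1 (sensor 1 #5, sensor 2 #6) — 2 values in the same relative order in both. dp[5][7] = 2 confirms this is the maximum.

2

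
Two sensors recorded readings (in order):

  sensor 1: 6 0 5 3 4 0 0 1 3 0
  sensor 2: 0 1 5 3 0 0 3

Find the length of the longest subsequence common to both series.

6

Let dp[i][j] be the LCS length of the first i values of sensor 1 and the first j values of sensor 2. dp[i][j] = dp[i-1][j-1]+1 when the i-th and j-th values match, else max(dp[i-1][j], dp[i][j-1]).
    ·  0  1  5  3  0  0  3
 ·  0  0  0  0  0  0  0  0
 6  0  0  0  0  0  0  0  0
 0  0  1  1  1  1  1  1  1
 5  0  1  1  2  2  2  2  2
 3  0  1  1  2  3  3  3  3
 4  0  1  1  2  3  3  3  3
 0  0  1  1  2  3  4  4  4
 0  0  1  1  2  3  4  5  5
 1  0  1  2  2  3  4  5  5
 3  0  1  2  2  3  4  5  6
 0  0  1  2  2  3  4  5  6
dp[10][7] = 6. One LCS (by backtracking along matches): 0, 5, 3, 0, 0, 3.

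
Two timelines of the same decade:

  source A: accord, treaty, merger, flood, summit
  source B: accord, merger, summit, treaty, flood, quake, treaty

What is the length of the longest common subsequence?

Pick accord at source A[1]=source B[1], then treaty at source A[2]=source B[4], then flood at source A[4]=source B[5]; all 3 events appear in both, in order. The LCS DP gives dp[5][7] = 3, so this is optimal.

3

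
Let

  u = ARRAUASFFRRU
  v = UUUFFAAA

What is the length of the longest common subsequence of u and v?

Match A (u #1, v #6); then A (u #4, v #7); then A (u #6, v #8) — 3 characters in the same relative order in both. dp[12][8] = 3 confirms this is the maximum.

3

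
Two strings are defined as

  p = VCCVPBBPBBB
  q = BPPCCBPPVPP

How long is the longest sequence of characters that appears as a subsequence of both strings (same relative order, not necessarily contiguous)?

5

Let dp[i][j] be the LCS length of the first i characters of p and the first j characters of q. dp[i][j] = dp[i-1][j-1]+1 when the i-th and j-th characters match, else max(dp[i-1][j], dp[i][j-1]).
    ·  B  P  P  C  C  B  P  P  V  P  P
 ·  0  0  0  0  0  0  0  0  0  0  0  0
 V  0  0  0  0  0  0  0  0  0  1  1  1
 C  0  0  0  0  1  1  1  1  1  1  1  1
 C  0  0  0  0  1  2  2  2  2  2  2  2
 V  0  0  0  0  1  2  2  2  2  3  3  3
 P  0  0  1  1  1  2  2  3  3  3  4  4
 B  0  1  1  1  1  2  3  3  3  3  4  4
 B  0  1  1  1  1  2  3  3  3  3  4  4
 P  0  1  2  2  2  2  3  4  4  4  4  5
 B  0  1  2  2  2  2  3  4  4  4  4  5
 B  0  1  2  2  2  2  3  4  4  4  4  5
 B  0  1  2  2  2  2  3  4  4  4  4  5
dp[11][11] = 5. One LCS (by backtracking along matches): CCVPP.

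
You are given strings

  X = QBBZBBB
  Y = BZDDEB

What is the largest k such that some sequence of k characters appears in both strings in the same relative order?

Pick B [3,1] → Z [4,2] → B [7,6]; all 3 characters appear in both, in order. The LCS DP gives dp[7][6] = 3, so this is optimal.

3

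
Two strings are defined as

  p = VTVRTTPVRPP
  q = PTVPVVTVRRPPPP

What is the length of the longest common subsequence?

7

Taking V at p[1]=q[6] → T at p[2]=q[7] → V at p[3]=q[8] → R at p[4]=q[10] → P at p[7]=q[12] → P at p[10]=q[13] → P at p[11]=q[14] gives a common subsequence of length 7. dp[11][14] = 7 confirms this is the maximum.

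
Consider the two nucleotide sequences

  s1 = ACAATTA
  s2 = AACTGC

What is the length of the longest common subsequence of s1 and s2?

Pick A at s1[1]=s2[2] → C at s1[2]=s2[3] → T at s1[5]=s2[4]; all 3 bases appear in both, in order. Since dp[7][6] = 3, nothing longer is possible.

3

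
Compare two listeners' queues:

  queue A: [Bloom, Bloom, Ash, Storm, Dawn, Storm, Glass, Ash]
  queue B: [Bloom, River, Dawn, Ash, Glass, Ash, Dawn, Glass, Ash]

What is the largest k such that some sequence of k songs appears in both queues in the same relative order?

Match Bloom (queue A #1, queue B #1) → Ash (queue A #3, queue B #6) → Dawn (queue A #5, queue B #7) → Glass (queue A #7, queue B #8) → Ash (queue A #8, queue B #9) — 5 songs in the same relative order in both. The LCS DP gives dp[8][9] = 5, so this is optimal.

5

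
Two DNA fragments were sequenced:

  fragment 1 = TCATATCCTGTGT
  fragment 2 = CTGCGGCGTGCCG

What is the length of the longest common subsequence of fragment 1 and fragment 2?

Pick C [2,1], then T [4,2], then C [7,4], then C [8,7], then T [9,9], then G [10,10], then G [12,13]; all 7 bases appear in both, in order. Since dp[13][13] = 7, nothing longer is possible.

7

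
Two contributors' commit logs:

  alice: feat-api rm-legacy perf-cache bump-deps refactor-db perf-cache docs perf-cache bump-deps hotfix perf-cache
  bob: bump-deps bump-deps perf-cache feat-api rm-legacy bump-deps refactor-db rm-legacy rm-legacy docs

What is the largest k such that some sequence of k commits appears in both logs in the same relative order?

Taking feat-api [1,4] → rm-legacy [2,5] → bump-deps [4,6] → refactor-db [5,7] → docs [7,10] gives a common subsequence of length 5. Since dp[11][10] = 5, nothing longer is possible.

5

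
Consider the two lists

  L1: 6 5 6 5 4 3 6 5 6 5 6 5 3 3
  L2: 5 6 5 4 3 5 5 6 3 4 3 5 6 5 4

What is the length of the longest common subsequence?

Taking 5 (L1 #2, L2 #1) → 6 (L1 #3, L2 #2) → 5 (L1 #4, L2 #3) → 4 (L1 #5, L2 #4) → 3 (L1 #6, L2 #5) → 5 (L1 #8, L2 #7) → 6 (L1 #9, L2 #8) → 5 (L1 #10, L2 #12) → 6 (L1 #11, L2 #13) → 5 (L1 #12, L2 #14) gives a common subsequence of length 10. dp[14][15] = 10 confirms this is the maximum.

10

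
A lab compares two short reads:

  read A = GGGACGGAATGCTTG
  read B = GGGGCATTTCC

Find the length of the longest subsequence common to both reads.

8

Taking G [1,2]; then G [2,3]; then G [3,4]; then C [5,5]; then A [9,6]; then T [10,7]; then T [13,8]; then T [14,9] gives a common subsequence of length 8. The LCS DP gives dp[15][11] = 8, so this is optimal.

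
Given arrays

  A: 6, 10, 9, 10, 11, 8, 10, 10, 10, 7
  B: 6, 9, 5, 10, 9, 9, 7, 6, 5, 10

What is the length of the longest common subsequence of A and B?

Taking 6 (A #1, B #1), then 10 (A #2, B #4), then 9 (A #3, B #6), then 10 (A #9, B #10) gives a common subsequence of length 4. dp[10][10] = 4 confirms this is the maximum.

4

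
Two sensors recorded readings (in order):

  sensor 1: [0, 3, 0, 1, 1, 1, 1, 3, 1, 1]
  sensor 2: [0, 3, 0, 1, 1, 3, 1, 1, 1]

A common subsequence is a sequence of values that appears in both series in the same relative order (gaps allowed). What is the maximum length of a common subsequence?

8

Pick 0 (sensor 1 #1, sensor 2 #1); then 3 (sensor 1 #2, sensor 2 #2); then 0 (sensor 1 #3, sensor 2 #3); then 1 (sensor 1 #4, sensor 2 #4); then 1 (sensor 1 #5, sensor 2 #5); then 1 (sensor 1 #7, sensor 2 #7); then 1 (sensor 1 #9, sensor 2 #8); then 1 (sensor 1 #10, sensor 2 #9); all 8 values appear in both, in order. Since dp[10][9] = 8, nothing longer is possible.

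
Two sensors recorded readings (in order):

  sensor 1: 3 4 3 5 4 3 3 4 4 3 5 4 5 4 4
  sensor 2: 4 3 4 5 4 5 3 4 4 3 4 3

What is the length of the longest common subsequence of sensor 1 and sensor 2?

9

One common subsequence of length 9: 3 at sensor 1[1]=sensor 2[2], 4 at sensor 1[2]=sensor 2[3], 5 at sensor 1[4]=sensor 2[4], 4 at sensor 1[5]=sensor 2[5], 3 at sensor 1[7]=sensor 2[7], 4 at sensor 1[8]=sensor 2[8], 4 at sensor 1[9]=sensor 2[9], 3 at sensor 1[10]=sensor 2[10], 4 at sensor 1[12]=sensor 2[11], and the DP table's final entry dp[15][12] is also 9, so no common subsequence is longer.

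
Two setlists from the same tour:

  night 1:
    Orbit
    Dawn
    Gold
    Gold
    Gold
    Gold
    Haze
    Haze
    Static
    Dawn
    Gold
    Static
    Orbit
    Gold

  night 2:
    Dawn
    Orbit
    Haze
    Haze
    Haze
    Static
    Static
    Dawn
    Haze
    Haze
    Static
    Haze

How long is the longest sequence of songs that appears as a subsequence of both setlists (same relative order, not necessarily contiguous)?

One common subsequence of length 6: Orbit at night 1[1]=night 2[2]; then Haze at night 1[7]=night 2[4]; then Haze at night 1[8]=night 2[5]; then Static at night 1[9]=night 2[7]; then Dawn at night 1[10]=night 2[8]; then Static at night 1[12]=night 2[11]. The LCS DP gives dp[14][12] = 6, so this is optimal.

6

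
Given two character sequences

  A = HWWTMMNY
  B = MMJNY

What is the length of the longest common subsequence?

4

Let dp[i][j] be the LCS length of the first i characters of A and the first j characters of B. dp[i][j] = dp[i-1][j-1]+1 when the i-th and j-th characters match, else max(dp[i-1][j], dp[i][j-1]).
    ·  M  M  J  N  Y
 ·  0  0  0  0  0  0
 H  0  0  0  0  0  0
 W  0  0  0  0  0  0
 W  0  0  0  0  0  0
 T  0  0  0  0  0  0
 M  0  1  1  1  1  1
 M  0  1  2  2  2  2
 N  0  1  2  2  3  3
 Y  0  1  2  2  3  4
dp[8][5] = 4. One LCS (by backtracking along matches): MMNY.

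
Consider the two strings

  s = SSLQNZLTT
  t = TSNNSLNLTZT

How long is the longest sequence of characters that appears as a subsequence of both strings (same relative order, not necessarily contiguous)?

7

One common subsequence of length 7: S (s #1, t #2), S (s #2, t #5), L (s #3, t #6), N (s #5, t #7), L (s #7, t #8), T (s #8, t #9), T (s #9, t #11). Since dp[9][11] = 7, nothing longer is possible.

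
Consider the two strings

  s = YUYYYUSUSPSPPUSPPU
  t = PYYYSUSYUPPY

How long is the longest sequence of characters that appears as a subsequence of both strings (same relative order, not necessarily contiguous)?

9

Taking Y at s[3]=t[2]; then Y at s[4]=t[3]; then Y at s[5]=t[4]; then S at s[7]=t[5]; then U at s[8]=t[6]; then S at s[9]=t[7]; then U at s[14]=t[9]; then P at s[16]=t[10]; then P at s[17]=t[11] gives a common subsequence of length 9, and the DP table's final entry dp[18][12] is also 9, so no common subsequence is longer.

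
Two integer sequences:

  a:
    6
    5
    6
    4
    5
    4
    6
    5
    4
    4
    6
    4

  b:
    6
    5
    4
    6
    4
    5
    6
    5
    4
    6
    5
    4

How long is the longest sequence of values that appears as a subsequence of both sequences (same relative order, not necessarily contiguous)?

Taking 6 at a[1]=b[1]; then 5 at a[2]=b[2]; then 6 at a[3]=b[4]; then 4 at a[4]=b[5]; then 5 at a[5]=b[6]; then 6 at a[7]=b[7]; then 5 at a[8]=b[8]; then 4 at a[10]=b[9]; then 6 at a[11]=b[10]; then 4 at a[12]=b[12] gives a common subsequence of length 10. Since dp[12][12] = 10, nothing longer is possible.

10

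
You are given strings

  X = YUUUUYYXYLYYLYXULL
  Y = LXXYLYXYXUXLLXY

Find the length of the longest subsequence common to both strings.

Match X (X #8, Y #3), Y (X #9, Y #4), L (X #10, Y #5), Y (X #11, Y #6), Y (X #14, Y #8), X (X #15, Y #9), U (X #16, Y #10), L (X #17, Y #12), L (X #18, Y #13) — 9 characters in the same relative order in both. The LCS DP gives dp[18][15] = 9, so this is optimal.

9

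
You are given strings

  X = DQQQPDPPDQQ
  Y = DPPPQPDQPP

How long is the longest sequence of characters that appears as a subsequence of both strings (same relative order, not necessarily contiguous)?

Let dp[i][j] be the LCS length of the first i characters of X and the first j characters of Y. dp[i][j] = dp[i-1][j-1]+1 when the i-th and j-th characters match, else max(dp[i-1][j], dp[i][j-1]).
    ·  D  P  P  P  Q  P  D  Q  P  P
 ·  0  0  0  0  0  0  0  0  0  0  0
 D  0  1  1  1  1  1  1  1  1  1  1
 Q  0  1  1  1  1  2  2  2  2  2  2
 Q  0  1  1  1  1  2  2  2  3  3  3
 Q  0  1  1  1  1  2  2  2  3  3  3
 P  0  1  2  2  2  2  3  3  3  4  4
 D  0  1  2  2  2  2  3  4  4  4  4
 P  0  1  2  3  3  3  3  4  4  5  5
 P  0  1  2  3  4  4  4  4  4  5  6
 D  0  1  2  3  4  4  4  5  5  5  6
 Q  0  1  2  3  4  5  5  5  6  6  6
 Q  0  1  2  3  4  5  5  5  6  6  6
dp[11][10] = 6. One LCS (by backtracking along matches): DQPDPP.

6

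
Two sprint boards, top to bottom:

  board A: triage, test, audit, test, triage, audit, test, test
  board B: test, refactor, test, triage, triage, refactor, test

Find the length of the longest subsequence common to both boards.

4

One common subsequence of length 4: test at board A[2]=board B[1] → test at board A[4]=board B[3] → triage at board A[5]=board B[5] → test at board A[8]=board B[7]. dp[8][7] = 4 confirms this is the maximum.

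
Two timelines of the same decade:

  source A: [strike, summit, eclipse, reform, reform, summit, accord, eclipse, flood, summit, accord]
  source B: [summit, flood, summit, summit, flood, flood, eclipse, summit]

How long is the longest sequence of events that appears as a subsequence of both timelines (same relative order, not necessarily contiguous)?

Taking summit at source A[2]=source B[3], then summit at source A[6]=source B[4], then eclipse at source A[8]=source B[7], then summit at source A[10]=source B[8] gives a common subsequence of length 4. dp[11][8] = 4 confirms this is the maximum.

4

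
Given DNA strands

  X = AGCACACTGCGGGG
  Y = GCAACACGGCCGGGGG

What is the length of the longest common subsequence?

One common subsequence of length 12: G at X[2]=Y[1]; then C at X[3]=Y[2]; then A at X[4]=Y[4]; then C at X[5]=Y[5]; then A at X[6]=Y[6]; then C at X[7]=Y[7]; then G at X[9]=Y[9]; then C at X[10]=Y[11]; then G at X[11]=Y[13]; then G at X[12]=Y[14]; then G at X[13]=Y[15]; then G at X[14]=Y[16], and the DP table's final entry dp[14][16] is also 12, so no common subsequence is longer.

12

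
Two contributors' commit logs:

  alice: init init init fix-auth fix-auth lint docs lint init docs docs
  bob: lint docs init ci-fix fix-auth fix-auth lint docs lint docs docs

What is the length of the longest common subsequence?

Match init [1,3] → fix-auth [4,5] → fix-auth [5,6] → lint [6,7] → docs [7,8] → lint [8,9] → docs [10,10] → docs [11,11] — 8 commits in the same relative order in both. dp[11][11] = 8 confirms this is the maximum.

8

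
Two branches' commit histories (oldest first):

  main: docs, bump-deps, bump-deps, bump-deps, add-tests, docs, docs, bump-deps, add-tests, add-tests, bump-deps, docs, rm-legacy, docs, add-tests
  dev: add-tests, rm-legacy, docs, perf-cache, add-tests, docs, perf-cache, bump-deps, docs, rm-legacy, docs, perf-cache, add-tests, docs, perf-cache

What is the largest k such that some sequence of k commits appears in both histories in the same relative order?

One common subsequence of length 8: docs (main #1, dev #3); then add-tests (main #5, dev #5); then docs (main #6, dev #6); then bump-deps (main #11, dev #8); then docs (main #12, dev #9); then rm-legacy (main #13, dev #10); then docs (main #14, dev #11); then add-tests (main #15, dev #13). dp[15][15] = 8 confirms this is the maximum.

8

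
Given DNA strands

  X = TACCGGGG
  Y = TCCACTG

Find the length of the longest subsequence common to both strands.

Taking T at X[1]=Y[1], A at X[2]=Y[4], C at X[3]=Y[5], G at X[8]=Y[7] gives a common subsequence of length 4, and the DP table's final entry dp[8][7] is also 4, so no common subsequence is longer.

4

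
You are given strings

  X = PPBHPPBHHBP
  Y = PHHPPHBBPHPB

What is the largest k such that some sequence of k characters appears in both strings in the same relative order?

Match P [1,1], H [4,3], P [5,4], P [6,5], B [7,8], H [8,10], B [10,12] — 7 characters in the same relative order in both. Since dp[11][12] = 7, nothing longer is possible.

7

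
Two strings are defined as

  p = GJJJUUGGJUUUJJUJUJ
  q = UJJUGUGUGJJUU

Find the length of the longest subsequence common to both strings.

Pick J [3,2] → J [4,3] → U [5,4] → U [6,6] → G [7,7] → G [8,9] → J [13,10] → J [14,11] → U [15,12] → U [17,13]; all 10 characters appear in both, in order. Since dp[18][13] = 10, nothing longer is possible.

10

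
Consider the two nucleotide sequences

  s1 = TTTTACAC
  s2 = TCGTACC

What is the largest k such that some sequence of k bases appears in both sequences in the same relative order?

Match T (s1 #1, s2 #1), then T (s1 #4, s2 #4), then A (s1 #5, s2 #5), then C (s1 #6, s2 #6), then C (s1 #8, s2 #7) — 5 bases in the same relative order in both, and the DP table's final entry dp[8][7] is also 5, so no common subsequence is longer.

5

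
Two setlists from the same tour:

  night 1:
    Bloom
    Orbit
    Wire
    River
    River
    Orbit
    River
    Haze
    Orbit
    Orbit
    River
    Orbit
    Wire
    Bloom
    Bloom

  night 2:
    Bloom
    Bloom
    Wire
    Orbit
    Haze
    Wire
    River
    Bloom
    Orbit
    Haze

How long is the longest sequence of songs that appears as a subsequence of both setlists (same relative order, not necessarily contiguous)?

Pick Bloom (night 1 #1, night 2 #2); then Orbit (night 1 #2, night 2 #4); then Wire (night 1 #3, night 2 #6); then River (night 1 #4, night 2 #7); then Orbit (night 1 #6, night 2 #9); then Haze (night 1 #8, night 2 #10); all 6 songs appear in both, in order. Since dp[15][10] = 6, nothing longer is possible.

6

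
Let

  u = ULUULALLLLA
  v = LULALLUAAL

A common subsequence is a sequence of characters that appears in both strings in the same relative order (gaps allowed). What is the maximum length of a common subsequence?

7

Pick L (u #2, v #1), U (u #4, v #2), L (u #5, v #3), A (u #6, v #4), L (u #7, v #5), L (u #8, v #6), L (u #10, v #10); all 7 characters appear in both, in order. dp[11][10] = 7 confirms this is the maximum.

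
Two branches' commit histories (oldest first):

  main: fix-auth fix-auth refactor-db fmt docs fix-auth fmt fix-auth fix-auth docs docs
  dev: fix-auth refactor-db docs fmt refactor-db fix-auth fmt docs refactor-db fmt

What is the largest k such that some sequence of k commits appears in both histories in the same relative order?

6

Taking fix-auth [2,1] → refactor-db [3,2] → fmt [4,4] → fix-auth [6,6] → fmt [7,7] → docs [10,8] gives a common subsequence of length 6, and the DP table's final entry dp[11][10] is also 6, so no common subsequence is longer.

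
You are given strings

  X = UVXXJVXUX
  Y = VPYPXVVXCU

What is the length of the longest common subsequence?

Taking V [2,1], then X [3,5], then V [6,7], then X [7,8], then U [8,10] gives a common subsequence of length 5. dp[9][10] = 5 confirms this is the maximum.

5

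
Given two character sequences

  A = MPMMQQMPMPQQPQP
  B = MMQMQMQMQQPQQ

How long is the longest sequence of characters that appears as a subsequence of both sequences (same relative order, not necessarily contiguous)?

10

Taking M (A #1, B #1), then M (A #3, B #2), then M (A #4, B #4), then Q (A #5, B #5), then Q (A #6, B #7), then M (A #9, B #8), then Q (A #11, B #9), then Q (A #12, B #10), then P (A #13, B #11), then Q (A #14, B #13) gives a common subsequence of length 10. Since dp[15][13] = 10, nothing longer is possible.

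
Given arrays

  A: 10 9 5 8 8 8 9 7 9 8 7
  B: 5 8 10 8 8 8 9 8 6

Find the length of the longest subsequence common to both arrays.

Pick 10 (A #1, B #3); then 8 (A #4, B #4); then 8 (A #5, B #5); then 8 (A #6, B #6); then 9 (A #9, B #7); then 8 (A #10, B #8); all 6 values appear in both, in order. Since dp[11][9] = 6, nothing longer is possible.

6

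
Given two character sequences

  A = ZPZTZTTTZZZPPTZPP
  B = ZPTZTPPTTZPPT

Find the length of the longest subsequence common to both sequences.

Pick Z at A[1]=B[1], P at A[2]=B[2], T at A[4]=B[3], Z at A[5]=B[4], T at A[6]=B[5], T at A[7]=B[8], T at A[8]=B[9], Z at A[11]=B[10], P at A[12]=B[11], P at A[13]=B[12], T at A[14]=B[13]; all 11 characters appear in both, in order, and the DP table's final entry dp[17][13] is also 11, so no common subsequence is longer.

11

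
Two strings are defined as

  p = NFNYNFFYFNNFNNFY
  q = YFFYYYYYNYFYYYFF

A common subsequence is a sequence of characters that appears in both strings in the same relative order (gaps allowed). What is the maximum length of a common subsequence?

One common subsequence of length 7: F (p #2, q #3); then N (p #3, q #9); then Y (p #4, q #10); then F (p #6, q #11); then Y (p #8, q #14); then F (p #12, q #15); then F (p #15, q #16). The LCS DP gives dp[16][16] = 7, so this is optimal.

7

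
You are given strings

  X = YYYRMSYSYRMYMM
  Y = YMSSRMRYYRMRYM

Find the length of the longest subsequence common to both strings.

9

Match Y at X[1]=Y[1], R at X[4]=Y[5], M at X[5]=Y[6], Y at X[7]=Y[8], Y at X[9]=Y[9], R at X[10]=Y[10], M at X[11]=Y[11], Y at X[12]=Y[13], M at X[14]=Y[14] — 9 characters in the same relative order in both. The LCS DP gives dp[14][14] = 9, so this is optimal.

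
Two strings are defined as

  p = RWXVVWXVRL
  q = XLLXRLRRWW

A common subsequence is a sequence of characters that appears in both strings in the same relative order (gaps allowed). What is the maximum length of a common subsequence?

4

Taking X at p[3]=q[1]; then X at p[7]=q[4]; then R at p[9]=q[5]; then L at p[10]=q[6] gives a common subsequence of length 4, and the DP table's final entry dp[10][10] is also 4, so no common subsequence is longer.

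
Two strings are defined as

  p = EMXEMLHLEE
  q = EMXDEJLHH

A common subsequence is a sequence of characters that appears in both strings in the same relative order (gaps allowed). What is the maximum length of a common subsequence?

Match E [1,1], M [2,2], X [3,3], E [4,5], L [6,7], H [7,9] — 6 characters in the same relative order in both, and the DP table's final entry dp[10][9] is also 6, so no common subsequence is longer.

6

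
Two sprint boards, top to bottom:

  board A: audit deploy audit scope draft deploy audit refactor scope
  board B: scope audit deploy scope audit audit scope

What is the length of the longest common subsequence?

5

Taking audit at board A[1]=board B[2], deploy at board A[2]=board B[3], audit at board A[3]=board B[5], audit at board A[7]=board B[6], scope at board A[9]=board B[7] gives a common subsequence of length 5, and the DP table's final entry dp[9][7] is also 5, so no common subsequence is longer.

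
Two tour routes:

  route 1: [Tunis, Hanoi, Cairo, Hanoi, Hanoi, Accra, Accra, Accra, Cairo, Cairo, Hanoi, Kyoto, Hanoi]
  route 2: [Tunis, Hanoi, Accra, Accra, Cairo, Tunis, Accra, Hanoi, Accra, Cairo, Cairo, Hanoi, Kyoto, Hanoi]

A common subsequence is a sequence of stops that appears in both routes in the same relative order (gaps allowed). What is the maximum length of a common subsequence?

Pick Tunis (route 1 #1, route 2 #1) → Hanoi (route 1 #2, route 2 #2) → Cairo (route 1 #3, route 2 #5) → Hanoi (route 1 #5, route 2 #8) → Accra (route 1 #8, route 2 #9) → Cairo (route 1 #9, route 2 #10) → Cairo (route 1 #10, route 2 #11) → Hanoi (route 1 #11, route 2 #12) → Kyoto (route 1 #12, route 2 #13) → Hanoi (route 1 #13, route 2 #14); all 10 stops appear in both, in order. The LCS DP gives dp[13][14] = 10, so this is optimal.

10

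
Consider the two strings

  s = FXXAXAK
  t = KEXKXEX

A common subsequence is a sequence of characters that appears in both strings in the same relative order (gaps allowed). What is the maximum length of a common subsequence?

One common subsequence of length 3: X at s[2]=t[3], then X at s[3]=t[5], then X at s[5]=t[7]. The LCS DP gives dp[7][7] = 3, so this is optimal.

3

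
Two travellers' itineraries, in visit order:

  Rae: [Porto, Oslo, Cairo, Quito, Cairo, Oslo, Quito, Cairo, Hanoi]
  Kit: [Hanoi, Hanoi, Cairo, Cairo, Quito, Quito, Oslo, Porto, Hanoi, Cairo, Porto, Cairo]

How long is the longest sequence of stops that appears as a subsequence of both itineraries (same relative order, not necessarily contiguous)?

4

Taking Cairo (Rae #3, Kit #4); then Quito (Rae #4, Kit #6); then Cairo (Rae #5, Kit #10); then Cairo (Rae #8, Kit #12) gives a common subsequence of length 4, and the DP table's final entry dp[9][12] is also 4, so no common subsequence is longer.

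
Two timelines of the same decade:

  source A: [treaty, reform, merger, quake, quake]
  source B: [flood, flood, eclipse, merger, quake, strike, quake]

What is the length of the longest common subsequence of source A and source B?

3

Pick merger [3,4]; then quake [4,5]; then quake [5,7]; all 3 events appear in both, in order. dp[5][7] = 3 confirms this is the maximum.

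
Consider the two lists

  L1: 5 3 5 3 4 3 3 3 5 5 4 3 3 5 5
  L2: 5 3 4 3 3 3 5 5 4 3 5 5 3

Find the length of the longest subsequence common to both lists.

Taking 5 (L1 #3, L2 #1), then 3 (L1 #4, L2 #2), then 4 (L1 #5, L2 #3), then 3 (L1 #6, L2 #4), then 3 (L1 #7, L2 #5), then 3 (L1 #8, L2 #6), then 5 (L1 #9, L2 #7), then 5 (L1 #10, L2 #8), then 4 (L1 #11, L2 #9), then 3 (L1 #13, L2 #10), then 5 (L1 #14, L2 #11), then 5 (L1 #15, L2 #12) gives a common subsequence of length 12. The LCS DP gives dp[15][13] = 12, so this is optimal.

12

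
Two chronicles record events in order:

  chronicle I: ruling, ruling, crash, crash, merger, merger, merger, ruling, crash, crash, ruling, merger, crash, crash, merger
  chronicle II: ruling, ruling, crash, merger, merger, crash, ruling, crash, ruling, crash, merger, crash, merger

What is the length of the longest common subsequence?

Pick ruling (chronicle I #1, chronicle II #1); then ruling (chronicle I #2, chronicle II #2); then crash (chronicle I #4, chronicle II #3); then merger (chronicle I #5, chronicle II #4); then merger (chronicle I #6, chronicle II #5); then ruling (chronicle I #8, chronicle II #7); then crash (chronicle I #9, chronicle II #8); then crash (chronicle I #10, chronicle II #10); then merger (chronicle I #12, chronicle II #11); then crash (chronicle I #14, chronicle II #12); then merger (chronicle I #15, chronicle II #13); all 11 events appear in both, in order, and the DP table's final entry dp[15][13] is also 11, so no common subsequence is longer.

11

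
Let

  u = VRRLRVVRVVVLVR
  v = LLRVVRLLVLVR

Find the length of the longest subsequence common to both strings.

One common subsequence of length 9: L (u #4, v #2), then R (u #5, v #3), then V (u #6, v #4), then V (u #7, v #5), then R (u #8, v #6), then V (u #11, v #9), then L (u #12, v #10), then V (u #13, v #11), then R (u #14, v #12). Since dp[14][12] = 9, nothing longer is possible.

9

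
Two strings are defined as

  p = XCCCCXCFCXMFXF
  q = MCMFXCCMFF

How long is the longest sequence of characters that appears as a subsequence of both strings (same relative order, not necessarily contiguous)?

7

Let dp[i][j] be the LCS length of the first i characters of p and the first j characters of q. dp[i][j] = dp[i-1][j-1]+1 when the i-th and j-th characters match, else max(dp[i-1][j], dp[i][j-1]).
    ·  M  C  M  F  X  C  C  M  F  F
 ·  0  0  0  0  0  0  0  0  0  0  0
 X  0  0  0  0  0  1  1  1  1  1  1
 C  0  0  1  1  1  1  2  2  2  2  2
 C  0  0  1  1  1  1  2  3  3  3  3
 C  0  0  1  1  1  1  2  3  3  3  3
 C  0  0  1  1  1  1  2  3  3  3  3
 X  0  0  1  1  1  2  2  3  3  3  3
 C  0  0  1  1  1  2  3  3  3  3  3
 F  0  0  1  1  2  2  3  3  3  4  4
 C  0  0  1  1  2  2  3  4  4  4  4
 X  0  0  1  1  2  3  3  4  4  4  4
 M  0  1  1  2  2  3  3  4  5  5  5
 F  0  1  1  2  3  3  3  4  5  6  6
 X  0  1  1  2  3  4  4  4  5  6  6
 F  0  1  1  2  3  4  4  4  5  6  7
dp[14][10] = 7. One LCS (by backtracking along matches): CXCCMFF.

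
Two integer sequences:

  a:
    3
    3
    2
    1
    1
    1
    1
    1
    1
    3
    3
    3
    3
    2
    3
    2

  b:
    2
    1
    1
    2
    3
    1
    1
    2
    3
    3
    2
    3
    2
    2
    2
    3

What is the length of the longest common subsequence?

10

One common subsequence of length 10: 2 (a #3, b #1), 1 (a #4, b #2), 1 (a #5, b #3), 1 (a #6, b #6), 1 (a #7, b #7), 3 (a #10, b #9), 3 (a #11, b #10), 3 (a #12, b #12), 2 (a #14, b #15), 3 (a #15, b #16). dp[16][16] = 10 confirms this is the maximum.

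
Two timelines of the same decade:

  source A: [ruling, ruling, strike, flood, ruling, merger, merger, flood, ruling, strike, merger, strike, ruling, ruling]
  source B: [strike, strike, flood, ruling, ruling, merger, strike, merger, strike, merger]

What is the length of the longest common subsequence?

7

Taking strike [3,2], flood [4,3], ruling [5,5], merger [6,6], merger [7,8], strike [10,9], merger [11,10] gives a common subsequence of length 7, and the DP table's final entry dp[14][10] is also 7, so no common subsequence is longer.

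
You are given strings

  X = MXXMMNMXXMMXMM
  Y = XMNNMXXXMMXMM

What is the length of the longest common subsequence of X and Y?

Pick X at X[3]=Y[1]; then M at X[4]=Y[2]; then N at X[6]=Y[4]; then M at X[7]=Y[5]; then X at X[8]=Y[7]; then X at X[9]=Y[8]; then M at X[10]=Y[9]; then M at X[11]=Y[10]; then X at X[12]=Y[11]; then M at X[13]=Y[12]; then M at X[14]=Y[13]; all 11 characters appear in both, in order, and the DP table's final entry dp[14][13] is also 11, so no common subsequence is longer.

11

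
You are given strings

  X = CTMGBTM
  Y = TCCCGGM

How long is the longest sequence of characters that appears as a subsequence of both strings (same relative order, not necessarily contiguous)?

3

Let dp[i][j] be the LCS length of the first i characters of X and the first j characters of Y. dp[i][j] = dp[i-1][j-1]+1 when the i-th and j-th characters match, else max(dp[i-1][j], dp[i][j-1]).
    ·  T  C  C  C  G  G  M
 ·  0  0  0  0  0  0  0  0
 C  0  0  1  1  1  1  1  1
 T  0  1  1  1  1  1  1  1
 M  0  1  1  1  1  1  1  2
 G  0  1  1  1  1  2  2  2
 B  0  1  1  1  1  2  2  2
 T  0  1  1  1  1  2  2  2
 M  0  1  1  1  1  2  2  3
dp[7][7] = 3. One LCS (by backtracking along matches): CGM.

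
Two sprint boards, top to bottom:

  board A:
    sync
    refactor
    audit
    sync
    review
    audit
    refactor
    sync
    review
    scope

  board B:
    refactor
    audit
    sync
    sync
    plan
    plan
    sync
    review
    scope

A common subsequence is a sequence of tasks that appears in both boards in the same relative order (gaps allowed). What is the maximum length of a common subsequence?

Pick refactor (board A #2, board B #1), then audit (board A #3, board B #2), then sync (board A #4, board B #4), then sync (board A #8, board B #7), then review (board A #9, board B #8), then scope (board A #10, board B #9); all 6 tasks appear in both, in order. dp[10][9] = 6 confirms this is the maximum.

6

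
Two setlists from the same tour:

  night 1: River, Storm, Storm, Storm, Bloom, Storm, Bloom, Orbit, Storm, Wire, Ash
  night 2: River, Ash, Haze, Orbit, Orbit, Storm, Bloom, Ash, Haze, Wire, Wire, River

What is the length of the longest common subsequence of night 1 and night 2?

4

Match River [1,1], then Storm [4,6], then Bloom [5,7], then Wire [10,11] — 4 songs in the same relative order in both. The LCS DP gives dp[11][12] = 4, so this is optimal.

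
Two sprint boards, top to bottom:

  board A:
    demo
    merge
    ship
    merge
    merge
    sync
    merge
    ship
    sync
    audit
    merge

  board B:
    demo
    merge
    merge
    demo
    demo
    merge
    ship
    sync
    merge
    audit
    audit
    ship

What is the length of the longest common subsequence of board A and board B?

One common subsequence of length 7: demo [1,1]; then merge [2,2]; then merge [4,3]; then merge [5,6]; then sync [6,8]; then merge [7,9]; then ship [8,12], and the DP table's final entry dp[11][12] is also 7, so no common subsequence is longer.

7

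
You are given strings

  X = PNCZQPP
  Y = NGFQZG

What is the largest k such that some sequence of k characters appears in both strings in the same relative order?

2

Taking N (X #2, Y #1); then Z (X #4, Y #5) gives a common subsequence of length 2. dp[7][6] = 2 confirms this is the maximum.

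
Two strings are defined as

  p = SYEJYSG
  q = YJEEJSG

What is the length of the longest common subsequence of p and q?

5

Match Y [2,1] → E [3,4] → J [4,5] → S [6,6] → G [7,7] — 5 characters in the same relative order in both. The LCS DP gives dp[7][7] = 5, so this is optimal.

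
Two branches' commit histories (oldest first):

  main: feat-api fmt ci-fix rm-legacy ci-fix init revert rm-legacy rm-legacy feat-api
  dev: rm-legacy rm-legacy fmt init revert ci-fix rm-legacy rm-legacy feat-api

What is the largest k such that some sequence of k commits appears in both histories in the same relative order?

One common subsequence of length 6: fmt (main #2, dev #3), init (main #6, dev #4), revert (main #7, dev #5), rm-legacy (main #8, dev #7), rm-legacy (main #9, dev #8), feat-api (main #10, dev #9), and the DP table's final entry dp[10][9] is also 6, so no common subsequence is longer.

6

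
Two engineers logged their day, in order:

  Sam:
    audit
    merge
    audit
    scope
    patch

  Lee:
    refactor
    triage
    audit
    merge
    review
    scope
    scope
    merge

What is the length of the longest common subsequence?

Match audit (Sam #1, Lee #3) → merge (Sam #2, Lee #4) → scope (Sam #4, Lee #7) — 3 tasks in the same relative order in both. Since dp[5][8] = 3, nothing longer is possible.

3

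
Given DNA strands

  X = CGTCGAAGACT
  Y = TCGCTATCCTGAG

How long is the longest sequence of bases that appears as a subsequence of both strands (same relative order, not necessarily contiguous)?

7

Let dp[i][j] be the LCS length of the first i bases of X and the first j bases of Y. dp[i][j] = dp[i-1][j-1]+1 when the i-th and j-th bases match, else max(dp[i-1][j], dp[i][j-1]).
    ·  T  C  G  C  T  A  T  C  C  T  G  A  G
 ·  0  0  0  0  0  0  0  0  0  0  0  0  0  0
 C  0  0  1  1  1  1  1  1  1  1  1  1  1  1
 G  0  0  1  2  2  2  2  2  2  2  2  2  2  2
 T  0  1  1  2  2  3  3  3  3  3  3  3  3  3
 C  0  1  2  2  3  3  3  3  4  4  4  4  4  4
 G  0  1  2  3  3  3  3  3  4  4  4  5  5  5
 A  0  1  2  3  3  3  4  4  4  4  4  5  6  6
 A  0  1  2  3  3  3  4  4  4  4  4  5  6  6
 G  0  1  2  3  3  3  4  4  4  4  4  5  6  7
 A  0  1  2  3  3  3  4  4  4  4  4  5  6  7
 C  0  1  2  3  4  4  4  4  5  5  5  5  6  7
 T  0  1  2  3  4  5  5  5  5  5  6  6  6  7
dp[11][13] = 7. One LCS (by backtracking along matches): CGTCGAG.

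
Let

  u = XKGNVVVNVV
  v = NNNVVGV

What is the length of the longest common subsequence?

4

Let dp[i][j] be the LCS length of the first i characters of u and the first j characters of v. dp[i][j] = dp[i-1][j-1]+1 when the i-th and j-th characters match, else max(dp[i-1][j], dp[i][j-1]).
    ·  N  N  N  V  V  G  V
 ·  0  0  0  0  0  0  0  0
 X  0  0  0  0  0  0  0  0
 K  0  0  0  0  0  0  0  0
 G  0  0  0  0  0  0  1  1
 N  0  1  1  1  1  1  1  1
 V  0  1  1  1  2  2  2  2
 V  0  1  1  1  2  3  3  3
 V  0  1  1  1  2  3  3  4
 N  0  1  2  2  2  3  3  4
 V  0  1  2  2  3  3  3  4
 V  0  1  2  2  3  4  4  4
dp[10][7] = 4. One LCS (by backtracking along matches): NVVV.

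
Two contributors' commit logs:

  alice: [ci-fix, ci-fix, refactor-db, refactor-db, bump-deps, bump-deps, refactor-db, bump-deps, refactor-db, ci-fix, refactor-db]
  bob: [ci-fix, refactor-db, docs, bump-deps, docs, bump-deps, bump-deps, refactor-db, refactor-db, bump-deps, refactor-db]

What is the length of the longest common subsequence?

7

Pick ci-fix [2,1], then refactor-db [3,2], then bump-deps [5,6], then bump-deps [6,7], then refactor-db [7,9], then bump-deps [8,10], then refactor-db [11,11]; all 7 commits appear in both, in order. dp[11][11] = 7 confirms this is the maximum.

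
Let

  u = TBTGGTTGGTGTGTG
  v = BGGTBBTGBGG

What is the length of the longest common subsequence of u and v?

One common subsequence of length 8: B (u #2, v #1); then G (u #4, v #2); then G (u #5, v #3); then T (u #6, v #4); then T (u #7, v #7); then G (u #8, v #8); then G (u #13, v #10); then G (u #15, v #11). The LCS DP gives dp[15][11] = 8, so this is optimal.

8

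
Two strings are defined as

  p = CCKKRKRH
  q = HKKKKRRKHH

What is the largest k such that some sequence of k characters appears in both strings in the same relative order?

One common subsequence of length 5: K at p[3]=q[4], K at p[4]=q[5], R at p[5]=q[7], K at p[6]=q[8], H at p[8]=q[10]. The LCS DP gives dp[8][10] = 5, so this is optimal.

5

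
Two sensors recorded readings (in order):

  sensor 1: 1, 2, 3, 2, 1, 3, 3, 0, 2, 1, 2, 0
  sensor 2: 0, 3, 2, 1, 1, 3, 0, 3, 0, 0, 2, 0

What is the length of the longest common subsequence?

One common subsequence of length 8: 3 at sensor 1[3]=sensor 2[2] → 2 at sensor 1[4]=sensor 2[3] → 1 at sensor 1[5]=sensor 2[5] → 3 at sensor 1[6]=sensor 2[6] → 3 at sensor 1[7]=sensor 2[8] → 0 at sensor 1[8]=sensor 2[10] → 2 at sensor 1[11]=sensor 2[11] → 0 at sensor 1[12]=sensor 2[12], and the DP table's final entry dp[12][12] is also 8, so no common subsequence is longer.

8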